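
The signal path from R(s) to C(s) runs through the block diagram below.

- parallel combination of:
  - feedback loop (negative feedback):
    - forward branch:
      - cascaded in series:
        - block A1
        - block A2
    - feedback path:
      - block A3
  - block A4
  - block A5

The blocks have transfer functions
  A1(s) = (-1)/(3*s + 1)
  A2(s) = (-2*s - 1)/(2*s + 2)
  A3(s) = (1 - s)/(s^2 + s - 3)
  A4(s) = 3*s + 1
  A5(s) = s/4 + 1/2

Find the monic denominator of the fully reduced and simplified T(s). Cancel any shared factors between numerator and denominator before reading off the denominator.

1. series reduction of A1, A2 = (2*s + 1)/(6*s^2 + 8*s + 2)
2. collapse the loop ((A1*A2) forward, A3 return) = (2*s^3 + 3*s^2 - 5*s - 3)/(6*s^4 + 14*s^3 - 10*s^2 - 21*s - 5)
3. add [(A1*A2)/(1+(A1*A2)*A3)], A4, A5 (parallel) = (78*s^5 + 218*s^4 - 38*s^3 - 321*s^2 - 211*s - 42)/(24*s^4 + 56*s^3 - 40*s^2 - 84*s - 20)
Step 3 gives the fully reduced T(s), with no common factor left to cancel. The denominator's leading coefficient is 24, so divide each of its coefficients by 24 to get the monic form.

Answer: s^4 + 7*s^3/3 - 5*s^2/3 - 7*s/2 - 5/6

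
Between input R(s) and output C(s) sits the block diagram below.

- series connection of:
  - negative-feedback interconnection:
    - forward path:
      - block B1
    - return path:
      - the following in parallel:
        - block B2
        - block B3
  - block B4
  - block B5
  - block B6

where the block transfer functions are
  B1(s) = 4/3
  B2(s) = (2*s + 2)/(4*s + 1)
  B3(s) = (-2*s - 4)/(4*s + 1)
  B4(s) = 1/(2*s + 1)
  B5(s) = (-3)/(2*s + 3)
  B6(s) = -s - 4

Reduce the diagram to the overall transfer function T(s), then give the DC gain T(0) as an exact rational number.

First reduce the diagram to T(s).

Step 1: parallel reduction of B2, B3: (-2)/(4*s + 1)
Step 2: close the feedback loop around B1, (B2+B3): (16*s + 4)/(12*s - 5)
Step 3: series reduction of [B1/(1+B1*(B2+B3))], B4, B5, B6: (48*s^2 + 204*s + 48)/(48*s^3 + 76*s^2 - 4*s - 15)
Evaluating the step-3 result (the overall T(s)) at s = 0 gives T(0) = 48/(-15) = -16/5.

Answer: -16/5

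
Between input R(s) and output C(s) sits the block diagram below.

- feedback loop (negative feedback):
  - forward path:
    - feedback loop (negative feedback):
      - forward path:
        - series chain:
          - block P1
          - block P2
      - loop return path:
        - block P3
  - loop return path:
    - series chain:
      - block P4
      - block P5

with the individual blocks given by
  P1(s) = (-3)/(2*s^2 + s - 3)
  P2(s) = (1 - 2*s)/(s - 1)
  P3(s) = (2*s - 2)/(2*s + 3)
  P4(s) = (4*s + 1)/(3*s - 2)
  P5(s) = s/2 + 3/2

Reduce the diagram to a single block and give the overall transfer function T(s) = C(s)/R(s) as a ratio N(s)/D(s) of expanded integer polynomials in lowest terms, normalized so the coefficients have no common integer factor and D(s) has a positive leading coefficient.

First reduce the diagram to T(s).

(1) combine P1, P2 in series -> (6*s - 3)/(2*s^3 - s^2 - 4*s + 3)
(2) reduce the feedback loop with forward (P1*P2) and return P3 -> (12*s^2 + 12*s - 9)/(4*s^4 + 4*s^3 + s^2 - 24*s + 15)
(3) combine P4, P5 in series -> (4*s^2 + 13*s + 3)/(6*s - 4)
(4) feedback reduction of [(P1*P2)/(1+(P1*P2)*P3)], (P4*P5) - this is the overall T(s), already in the required normalized form

Answer: (72*s^3 + 24*s^2 - 102*s + 36)/(24*s^5 + 56*s^4 + 194*s^3 + 8*s^2 + 105*s - 87)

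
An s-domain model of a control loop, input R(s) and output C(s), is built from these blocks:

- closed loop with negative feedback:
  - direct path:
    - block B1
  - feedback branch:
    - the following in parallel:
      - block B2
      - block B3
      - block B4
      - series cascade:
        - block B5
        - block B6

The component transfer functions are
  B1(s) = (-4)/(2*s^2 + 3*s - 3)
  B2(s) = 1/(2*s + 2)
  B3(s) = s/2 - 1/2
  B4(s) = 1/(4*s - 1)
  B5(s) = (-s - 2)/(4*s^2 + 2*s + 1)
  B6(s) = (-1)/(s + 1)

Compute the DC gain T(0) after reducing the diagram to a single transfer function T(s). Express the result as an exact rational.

[1] multiply B5, B6 (series) -> (s + 2)/(4*s^3 + 6*s^2 + 3*s + 1)
[2] sum the parallel branches B2, B3, B4, (B5*B6) -> (16*s^5 + 4*s^4 + 10*s^3 + 19*s^2 + 20*s - 2)/(32*s^4 + 40*s^3 + 12*s^2 + 2*s - 2)
[3] close the feedback loop around B1, (B2+B3+B4+(B5*B6)) -> (-64*s^4 - 80*s^3 - 24*s^2 - 4*s + 4)/(32*s^6 + 56*s^5 + 16*s^4 - 60*s^3 - 55*s^2 - 46*s + 7)
That last expression is T(s); at s = 0 only the constant terms survive, so T(0) = 4/7.

Final answer: 4/7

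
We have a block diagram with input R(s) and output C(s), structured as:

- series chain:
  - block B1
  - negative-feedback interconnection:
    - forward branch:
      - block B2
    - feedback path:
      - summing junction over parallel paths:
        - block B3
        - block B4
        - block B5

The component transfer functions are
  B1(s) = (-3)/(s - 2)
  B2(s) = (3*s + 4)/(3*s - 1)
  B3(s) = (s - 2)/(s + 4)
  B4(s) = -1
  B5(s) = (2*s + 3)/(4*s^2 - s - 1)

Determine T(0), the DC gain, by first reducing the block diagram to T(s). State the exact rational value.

Step 1 - parallel reduction of B3, B4, B5 gives (-22*s^2 + 17*s + 18)/(4*s^3 + 15*s^2 - 5*s - 4)
Step 2 - feedback reduction of B2, (B3+B4+B5) gives (12*s^4 + 61*s^3 + 45*s^2 - 32*s - 16)/(12*s^4 - 25*s^3 - 67*s^2 + 115*s + 76)
Step 3 - cascade B1, [B2/(1+B2*(B3+B4+B5))] gives (-36*s^4 - 183*s^3 - 135*s^2 + 96*s + 48)/(12*s^5 - 49*s^4 - 17*s^3 + 249*s^2 - 154*s - 152)
The step-3 result is T(s). Setting s = 0: T(0) = 48/(-152) = -6/19.

Final answer: -6/19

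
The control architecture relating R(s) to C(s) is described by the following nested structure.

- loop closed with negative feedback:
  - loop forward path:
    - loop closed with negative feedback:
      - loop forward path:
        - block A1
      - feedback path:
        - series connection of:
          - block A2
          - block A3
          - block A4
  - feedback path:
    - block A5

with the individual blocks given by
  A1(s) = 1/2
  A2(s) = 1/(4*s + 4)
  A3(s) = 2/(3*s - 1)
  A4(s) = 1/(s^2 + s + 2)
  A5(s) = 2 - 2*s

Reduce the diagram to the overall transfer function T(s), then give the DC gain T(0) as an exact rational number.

Step 1. multiply A2, A3, A4 (series) gives 1/(6*s^4 + 10*s^3 + 14*s^2 + 6*s - 4)
Step 2. reduce the feedback loop with forward A1 and return (A2*A3*A4) gives (6*s^4 + 10*s^3 + 14*s^2 + 6*s - 4)/(12*s^4 + 20*s^3 + 28*s^2 + 12*s - 7)
Step 3. reduce the feedback loop with forward [A1/(1+A1*(A2*A3*A4))] and return A5 gives (-6*s^4 - 10*s^3 - 14*s^2 - 6*s + 4)/(12*s^5 - 4*s^4 - 12*s^3 - 44*s^2 - 32*s + 15)
That last expression is T(s); at s = 0 only the constant terms survive, so T(0) = 4/15.

Therefore the answer is 4/15.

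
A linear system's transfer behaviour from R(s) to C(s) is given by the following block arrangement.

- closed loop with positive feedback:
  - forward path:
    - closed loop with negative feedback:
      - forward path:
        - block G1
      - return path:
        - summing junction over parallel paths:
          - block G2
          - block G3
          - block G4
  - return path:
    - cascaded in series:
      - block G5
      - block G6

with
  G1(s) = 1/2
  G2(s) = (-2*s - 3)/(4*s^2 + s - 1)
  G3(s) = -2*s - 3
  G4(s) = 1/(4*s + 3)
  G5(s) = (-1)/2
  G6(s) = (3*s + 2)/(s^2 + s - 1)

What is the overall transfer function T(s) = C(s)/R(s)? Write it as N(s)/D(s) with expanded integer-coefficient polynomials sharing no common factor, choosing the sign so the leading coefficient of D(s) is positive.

First reduce the diagram to T(s).

Step 1. parallel reduction of G2, G3, G4 = (-32*s^4 - 80*s^3 - 50*s^2 - 8*s - 1)/(16*s^3 + 16*s^2 - s - 3)
Step 2. feedback reduction of G1, (G2+G3+G4) = (-16*s^3 - 16*s^2 + s + 3)/(32*s^4 + 48*s^3 + 18*s^2 + 10*s + 7)
Step 3. series reduction of G5, G6 = (-3*s - 2)/(2*s^2 + 2*s - 2)
Step 4. close the feedback loop around [G1/(1+G1*(G2+G3+G4))], (G5*G6), giving the overall T(s)

Answer: (-32*s^5 - 64*s^4 + 2*s^3 + 40*s^2 + 4*s - 6)/(64*s^6 + 160*s^5 + 20*s^4 - 120*s^3 - 31*s^2 + 5*s - 8)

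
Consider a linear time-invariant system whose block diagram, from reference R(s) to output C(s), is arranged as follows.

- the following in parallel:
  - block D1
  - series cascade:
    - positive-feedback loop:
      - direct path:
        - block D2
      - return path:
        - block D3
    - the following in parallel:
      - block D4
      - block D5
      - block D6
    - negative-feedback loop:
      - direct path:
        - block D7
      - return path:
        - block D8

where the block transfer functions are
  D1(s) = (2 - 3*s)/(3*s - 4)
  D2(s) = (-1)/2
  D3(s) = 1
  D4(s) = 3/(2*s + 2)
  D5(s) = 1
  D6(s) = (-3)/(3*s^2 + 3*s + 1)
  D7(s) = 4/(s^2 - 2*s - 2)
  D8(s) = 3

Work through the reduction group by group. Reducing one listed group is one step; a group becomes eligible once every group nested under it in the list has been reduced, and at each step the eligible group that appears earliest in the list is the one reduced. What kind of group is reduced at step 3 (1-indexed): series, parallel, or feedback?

Reducing step by step:

(1) apply the feedback formula to D2, D3
(2) reduce the parallel group D4, D5, D6
(3) close the feedback loop around D7, D8
(4) multiply [D2/(1-D2*D3)], (D4+D5+D6), [D7/(1+D7*D8)] (series)
(5) sum the parallel branches D1, ([D2/(1-D2*D3)]*(D4+D5+D6)*[D7/(1+D7*D8)])
Step 3 collapses a feedback group.

Answer: feedback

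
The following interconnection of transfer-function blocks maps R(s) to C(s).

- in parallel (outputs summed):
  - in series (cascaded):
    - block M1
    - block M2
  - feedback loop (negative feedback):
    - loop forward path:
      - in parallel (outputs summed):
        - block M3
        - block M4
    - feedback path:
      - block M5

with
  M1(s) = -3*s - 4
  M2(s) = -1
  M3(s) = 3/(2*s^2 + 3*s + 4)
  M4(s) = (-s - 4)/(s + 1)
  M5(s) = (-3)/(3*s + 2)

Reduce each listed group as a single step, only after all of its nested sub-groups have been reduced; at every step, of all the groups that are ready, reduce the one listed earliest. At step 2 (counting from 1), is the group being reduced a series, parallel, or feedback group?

The answer is parallel.

Reasoning:
Step 1 - reduce the series chain M1, M2
Step 2 - sum the parallel branches M3, M4
Step 3 - close the feedback loop around (M3+M4), M5
Step 4 - add (M1*M2), [(M3+M4)/(1+(M3+M4)*M5)] (parallel)
Step 2: parallel.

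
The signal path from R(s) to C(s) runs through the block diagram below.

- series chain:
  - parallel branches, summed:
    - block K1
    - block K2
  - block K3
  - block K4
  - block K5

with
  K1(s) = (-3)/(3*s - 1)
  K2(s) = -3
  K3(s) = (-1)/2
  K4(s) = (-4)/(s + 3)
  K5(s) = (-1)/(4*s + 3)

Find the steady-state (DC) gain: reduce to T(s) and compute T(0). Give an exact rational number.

Answer: 0

Working:
(1) add K1, K2 (parallel) gives (-9*s)/(3*s - 1)
(2) combine (K1+K2), K3, K4, K5 in series gives (18*s)/(12*s^3 + 41*s^2 + 12*s - 9)
Step 2 gives the overall T(s). Then T(0) = 0/(-9) = 0.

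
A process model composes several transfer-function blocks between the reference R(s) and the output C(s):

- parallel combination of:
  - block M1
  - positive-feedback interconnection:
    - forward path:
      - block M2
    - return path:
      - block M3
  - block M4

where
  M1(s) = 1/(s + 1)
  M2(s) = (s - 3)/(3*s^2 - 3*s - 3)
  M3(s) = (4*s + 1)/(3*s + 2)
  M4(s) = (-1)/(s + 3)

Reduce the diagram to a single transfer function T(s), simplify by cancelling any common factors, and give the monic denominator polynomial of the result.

Answer: s^5 + 29*s^4/9 - 5*s^3/9 - 40*s^2/9 - 8*s/3 - 1

Working:
[1] apply the feedback formula to M2, M3 = (3*s^2 - 7*s - 6)/(9*s^3 - 7*s^2 - 4*s - 3)
[2] add M1, [M2/(1-M2*M3)], M4 (parallel) = (3*s^4 + 23*s^3 - 39*s^2 - 53*s - 24)/(9*s^5 + 29*s^4 - 5*s^3 - 40*s^2 - 24*s - 9)
The result of step 2 is T(s) in lowest terms. Its denominator has leading coefficient 9; dividing the denominator through by 9 makes it monic.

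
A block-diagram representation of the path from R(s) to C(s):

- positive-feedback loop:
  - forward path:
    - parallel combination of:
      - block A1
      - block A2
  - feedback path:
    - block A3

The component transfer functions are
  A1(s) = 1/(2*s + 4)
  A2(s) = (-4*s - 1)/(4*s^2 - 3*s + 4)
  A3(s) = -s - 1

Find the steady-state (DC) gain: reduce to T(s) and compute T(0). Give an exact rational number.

1. combine A1, A2 in parallel = (-4*s^2 - 21*s)/(8*s^3 + 10*s^2 - 4*s + 16)
2. apply the feedback formula to (A1+A2), A3 = (-4*s^2 - 21*s)/(4*s^3 - 15*s^2 - 25*s + 16)
Step 2 gives the overall T(s). Then T(0) = 0/16 = 0.

Hence the answer: 0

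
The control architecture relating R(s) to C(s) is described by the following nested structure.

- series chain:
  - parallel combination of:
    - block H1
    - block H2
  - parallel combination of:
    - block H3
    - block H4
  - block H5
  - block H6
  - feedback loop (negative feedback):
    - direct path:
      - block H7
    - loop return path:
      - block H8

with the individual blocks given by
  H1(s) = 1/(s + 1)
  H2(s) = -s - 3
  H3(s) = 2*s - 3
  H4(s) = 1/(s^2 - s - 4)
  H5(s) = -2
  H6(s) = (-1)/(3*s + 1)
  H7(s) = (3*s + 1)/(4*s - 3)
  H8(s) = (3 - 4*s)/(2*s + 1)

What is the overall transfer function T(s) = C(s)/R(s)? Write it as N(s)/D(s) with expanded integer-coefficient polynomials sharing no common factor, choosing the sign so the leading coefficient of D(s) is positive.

Step 1 - reduce the parallel group H1, H2; result (-s^2 - 4*s - 2)/(s + 1)
Step 2 - parallel reduction of H3, H4; result (2*s^3 - 5*s^2 - 5*s + 13)/(s^2 - s - 4)
Step 3 - feedback reduction of H7, H8; result (-6*s^2 - 5*s - 1)/(4*s^2 - 3*s)
Step 4 - cascade (H1+H2), (H3+H4), H5, H6, [H7/(1+H7*H8)], which is the overall transfer function T(s) = C(s)/R(s) in lowest terms

Therefore the answer is (8*s^6 + 16*s^5 - 78*s^4 - 110*s^3 + 134*s^2 + 188*s + 52)/(4*s^5 - 3*s^4 - 20*s^3 - s^2 + 12*s).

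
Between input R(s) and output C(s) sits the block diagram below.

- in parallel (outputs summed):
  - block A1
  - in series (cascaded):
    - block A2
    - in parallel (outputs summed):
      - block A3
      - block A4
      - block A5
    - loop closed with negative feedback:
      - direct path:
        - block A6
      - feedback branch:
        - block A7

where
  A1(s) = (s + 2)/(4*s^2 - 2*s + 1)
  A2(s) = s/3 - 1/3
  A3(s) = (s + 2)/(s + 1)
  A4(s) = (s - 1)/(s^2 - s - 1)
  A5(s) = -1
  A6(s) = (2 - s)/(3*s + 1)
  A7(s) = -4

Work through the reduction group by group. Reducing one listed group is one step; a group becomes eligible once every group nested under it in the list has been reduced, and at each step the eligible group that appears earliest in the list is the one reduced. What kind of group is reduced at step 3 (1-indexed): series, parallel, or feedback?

Step 1. add A3, A4, A5 (parallel)
Step 2. apply the feedback formula to A6, A7
Step 3. combine A2, (A3+A4+A5), [A6/(1+A6*A7)] in series
Step 4. parallel reduction of A1, (A2*(A3+A4+A5)*[A6/(1+A6*A7)])
Step 3: series.

Therefore the answer is series.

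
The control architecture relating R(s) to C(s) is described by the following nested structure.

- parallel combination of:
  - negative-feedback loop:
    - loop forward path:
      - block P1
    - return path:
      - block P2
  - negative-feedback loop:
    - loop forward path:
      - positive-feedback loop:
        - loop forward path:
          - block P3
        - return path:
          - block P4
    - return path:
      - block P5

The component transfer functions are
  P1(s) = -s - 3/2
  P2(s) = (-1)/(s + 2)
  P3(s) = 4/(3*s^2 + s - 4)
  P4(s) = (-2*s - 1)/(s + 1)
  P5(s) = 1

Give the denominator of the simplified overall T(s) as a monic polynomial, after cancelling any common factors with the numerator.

Step 1. reduce the feedback loop with forward P1 and return P2 = (-2*s^2 - 7*s - 6)/(4*s + 7)
Step 2. feedback reduction of P3, P4 = (4*s + 4)/(3*s^3 + 4*s^2 + 5*s)
Step 3. collapse the loop ([P3/(1-P3*P4)] forward, P5 return) = (4*s + 4)/(3*s^3 + 4*s^2 + 9*s + 4)
Step 4. sum the parallel branches [P1/(1+P1*P2)], [[P3/(1-P3*P4)]/(1+[P3/(1-P3*P4)]*P5)] = (-6*s^5 - 29*s^4 - 64*s^3 - 79*s^2 - 38*s + 4)/(12*s^4 + 37*s^3 + 64*s^2 + 79*s + 28)
That last expression is T(s), already simplified. Scaling its denominator by 1/12 (the reciprocal of the leading coefficient) yields the monic denominator.

Hence the answer: s^4 + 37*s^3/12 + 16*s^2/3 + 79*s/12 + 7/3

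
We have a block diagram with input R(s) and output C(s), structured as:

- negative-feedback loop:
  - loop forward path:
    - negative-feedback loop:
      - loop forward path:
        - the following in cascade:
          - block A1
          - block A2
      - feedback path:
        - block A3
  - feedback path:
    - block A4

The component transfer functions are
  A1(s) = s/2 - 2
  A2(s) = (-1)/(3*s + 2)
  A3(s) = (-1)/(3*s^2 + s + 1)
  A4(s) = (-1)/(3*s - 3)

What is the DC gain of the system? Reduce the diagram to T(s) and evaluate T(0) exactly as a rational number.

Answer: 3

Working:
Step 1 - reduce the series chain A1, A2; result (4 - s)/(6*s + 4)
Step 2 - feedback reduction of (A1*A2), A3; result (-3*s^3 + 11*s^2 + 3*s + 4)/(18*s^3 + 18*s^2 + 11*s)
Step 3 - apply the feedback formula to [(A1*A2)/(1+(A1*A2)*A3)], A4; result (-9*s^4 + 42*s^3 - 24*s^2 + 3*s - 12)/(54*s^4 + 3*s^3 - 32*s^2 - 36*s - 4)
DC gain: substitute s = 0 into T(s) from step 3: T(0) = -12/(-4) = 3.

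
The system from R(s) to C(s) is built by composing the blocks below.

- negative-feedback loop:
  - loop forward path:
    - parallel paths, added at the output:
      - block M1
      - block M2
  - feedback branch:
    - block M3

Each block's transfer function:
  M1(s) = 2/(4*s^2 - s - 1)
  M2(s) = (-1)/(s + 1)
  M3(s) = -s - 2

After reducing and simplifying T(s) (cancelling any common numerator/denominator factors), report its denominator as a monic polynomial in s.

1. combine M1, M2 in parallel: (-4*s^2 + 3*s + 3)/(4*s^3 + 3*s^2 - 2*s - 1)
2. collapse the loop ((M1+M2) forward, M3 return): (-4*s^2 + 3*s + 3)/(8*s^3 + 8*s^2 - 11*s - 7)
No further cancellation is possible in the step-2 result, so that is T(s). Its denominator becomes monic after dividing by the leading coefficient 8.

Hence the answer: s^3 + s^2 - 11*s/8 - 7/8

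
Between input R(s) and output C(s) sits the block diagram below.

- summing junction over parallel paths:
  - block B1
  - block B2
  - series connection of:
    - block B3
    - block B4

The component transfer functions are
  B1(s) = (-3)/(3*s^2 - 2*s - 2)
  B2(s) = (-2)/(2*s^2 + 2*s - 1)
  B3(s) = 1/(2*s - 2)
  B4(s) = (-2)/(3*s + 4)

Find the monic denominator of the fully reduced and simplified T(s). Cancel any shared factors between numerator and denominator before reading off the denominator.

Answer: s^6 + 2*s^5/3 - 55*s^4/18 - 25*s^3/18 + 8*s^2/3 + 5*s/9 - 4/9

Working:
1. reduce the series chain B3, B4: (-1)/(3*s^2 + s - 4)
2. parallel reduction of B1, B2, (B3*B4): (-42*s^4 - 20*s^3 + 78*s^2 + 17*s - 30)/(18*s^6 + 12*s^5 - 55*s^4 - 25*s^3 + 48*s^2 + 10*s - 8)
That last expression is T(s), already simplified. Scaling its denominator by 1/18 (the reciprocal of the leading coefficient) yields the monic denominator.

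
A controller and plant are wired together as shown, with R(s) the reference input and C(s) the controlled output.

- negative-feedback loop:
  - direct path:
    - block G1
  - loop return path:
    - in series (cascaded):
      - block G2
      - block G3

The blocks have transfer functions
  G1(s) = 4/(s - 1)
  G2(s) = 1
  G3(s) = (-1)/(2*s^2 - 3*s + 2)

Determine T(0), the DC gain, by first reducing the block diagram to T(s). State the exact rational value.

Step 1: combine G2, G3 in series = (-1)/(2*s^2 - 3*s + 2)
Step 2: close the feedback loop around G1, (G2*G3) = (8*s^2 - 12*s + 8)/(2*s^3 - 5*s^2 + 5*s - 6)
That last expression is T(s); at s = 0 only the constant terms survive, so T(0) = 8/(-6) = -4/3.

Answer: -4/3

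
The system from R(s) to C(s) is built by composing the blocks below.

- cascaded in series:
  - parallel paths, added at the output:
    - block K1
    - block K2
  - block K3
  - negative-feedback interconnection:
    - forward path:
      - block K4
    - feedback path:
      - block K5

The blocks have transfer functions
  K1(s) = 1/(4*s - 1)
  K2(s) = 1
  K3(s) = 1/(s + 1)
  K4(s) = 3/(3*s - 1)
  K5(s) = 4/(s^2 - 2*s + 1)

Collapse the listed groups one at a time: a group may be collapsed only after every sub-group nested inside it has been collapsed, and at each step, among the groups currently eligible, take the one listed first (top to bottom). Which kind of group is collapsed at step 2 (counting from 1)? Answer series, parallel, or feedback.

(1) parallel reduction of K1, K2
(2) collapse the loop (K4 forward, K5 return)
(3) series reduction of (K1+K2), K3, [K4/(1+K4*K5)]
So the answer for step 2 is feedback.

Final answer: feedback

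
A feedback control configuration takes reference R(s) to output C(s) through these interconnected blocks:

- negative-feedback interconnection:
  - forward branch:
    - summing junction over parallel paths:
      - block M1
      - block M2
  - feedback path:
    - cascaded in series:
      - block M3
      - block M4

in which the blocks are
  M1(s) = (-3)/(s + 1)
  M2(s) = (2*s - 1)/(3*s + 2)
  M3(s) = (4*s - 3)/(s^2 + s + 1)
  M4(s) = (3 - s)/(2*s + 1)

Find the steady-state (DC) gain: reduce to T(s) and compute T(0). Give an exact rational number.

1. sum the parallel branches M1, M2: (2*s^2 - 8*s - 7)/(3*s^2 + 5*s + 2)
2. reduce the series chain M3, M4: (-4*s^2 + 15*s - 9)/(2*s^3 + 3*s^2 + 3*s + 1)
3. apply the feedback formula to (M1+M2), (M3*M4): (4*s^5 - 10*s^4 - 32*s^3 - 43*s^2 - 29*s - 7)/(6*s^5 + 11*s^4 + 90*s^3 - 86*s^2 - 22*s + 65)
The step-3 result is T(s). Setting s = 0: T(0) = -7/65.

Final answer: -7/65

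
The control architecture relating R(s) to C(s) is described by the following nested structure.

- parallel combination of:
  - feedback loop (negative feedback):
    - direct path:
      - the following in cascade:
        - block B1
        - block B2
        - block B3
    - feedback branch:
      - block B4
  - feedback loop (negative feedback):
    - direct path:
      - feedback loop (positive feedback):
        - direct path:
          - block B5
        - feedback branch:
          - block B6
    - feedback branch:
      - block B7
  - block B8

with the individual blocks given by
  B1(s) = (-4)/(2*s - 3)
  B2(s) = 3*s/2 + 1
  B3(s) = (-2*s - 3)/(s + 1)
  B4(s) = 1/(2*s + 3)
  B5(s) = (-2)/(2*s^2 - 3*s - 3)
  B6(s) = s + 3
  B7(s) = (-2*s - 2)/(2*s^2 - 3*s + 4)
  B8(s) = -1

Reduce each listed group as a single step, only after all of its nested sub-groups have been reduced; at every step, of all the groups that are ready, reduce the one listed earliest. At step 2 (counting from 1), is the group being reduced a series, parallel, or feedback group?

1. series reduction of B1, B2, B3
2. close the feedback loop around (B1*B2*B3), B4
3. close the feedback loop around B5, B6
4. apply the feedback formula to [B5/(1-B5*B6)], B7
5. add [(B1*B2*B3)/(1+(B1*B2*B3)*B4)], [[B5/(1-B5*B6)]/(1+[B5/(1-B5*B6)]*B7)], B8 (parallel)
Step 2: feedback.

Hence the answer: feedback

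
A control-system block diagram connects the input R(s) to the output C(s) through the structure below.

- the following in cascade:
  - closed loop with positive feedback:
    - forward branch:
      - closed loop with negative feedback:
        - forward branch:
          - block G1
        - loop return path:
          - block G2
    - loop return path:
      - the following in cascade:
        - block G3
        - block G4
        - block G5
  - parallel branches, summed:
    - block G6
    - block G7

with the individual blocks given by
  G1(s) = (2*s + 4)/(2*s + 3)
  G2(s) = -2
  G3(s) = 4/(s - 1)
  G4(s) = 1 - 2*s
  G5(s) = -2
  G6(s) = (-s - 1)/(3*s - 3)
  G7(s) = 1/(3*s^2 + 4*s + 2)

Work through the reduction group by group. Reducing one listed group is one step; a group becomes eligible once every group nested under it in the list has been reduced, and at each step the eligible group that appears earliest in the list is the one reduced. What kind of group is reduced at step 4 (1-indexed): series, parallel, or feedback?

The answer is parallel.

Reasoning:
[1] reduce the feedback loop with forward G1 and return G2
[2] series reduction of G3, G4, G5
[3] close the feedback loop around [G1/(1+G1*G2)], (G3*G4*G5)
[4] add G6, G7 (parallel)
[5] cascade [[G1/(1+G1*G2)]/(1-[G1/(1+G1*G2)]*(G3*G4*G5))], (G6+G7)
Step 4 collapses a parallel group.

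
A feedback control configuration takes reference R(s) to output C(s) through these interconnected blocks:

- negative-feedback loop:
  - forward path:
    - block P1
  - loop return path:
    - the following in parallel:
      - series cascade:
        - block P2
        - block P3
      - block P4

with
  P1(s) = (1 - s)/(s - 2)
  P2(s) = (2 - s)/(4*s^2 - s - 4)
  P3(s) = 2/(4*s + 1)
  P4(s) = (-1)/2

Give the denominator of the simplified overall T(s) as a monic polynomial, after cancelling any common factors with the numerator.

(1) combine P2, P3 in series gives (4 - 2*s)/(16*s^3 - 17*s - 4)
(2) add (P2*P3), P4 (parallel) gives (-16*s^3 + 13*s + 12)/(32*s^3 - 34*s - 8)
(3) collapse the loop (P1 forward, ((P2*P3)+P4) return) gives (-32*s^4 + 32*s^3 + 34*s^2 - 26*s - 8)/(48*s^4 - 80*s^3 - 47*s^2 + 61*s + 28)
That last expression is T(s), already simplified. Scaling its denominator by 1/48 (the reciprocal of the leading coefficient) yields the monic denominator.

Answer: s^4 - 5*s^3/3 - 47*s^2/48 + 61*s/48 + 7/12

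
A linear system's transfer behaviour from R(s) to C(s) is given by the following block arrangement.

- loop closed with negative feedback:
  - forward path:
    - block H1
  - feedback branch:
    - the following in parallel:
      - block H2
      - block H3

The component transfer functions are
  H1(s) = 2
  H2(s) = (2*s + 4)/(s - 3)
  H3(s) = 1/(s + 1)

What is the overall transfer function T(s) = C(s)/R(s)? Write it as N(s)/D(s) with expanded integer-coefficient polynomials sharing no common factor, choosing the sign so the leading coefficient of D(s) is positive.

[1] reduce the parallel group H2, H3, giving (2*s^2 + 7*s + 1)/(s^2 - 2*s - 3)
[2] apply the feedback formula to H1, (H2+H3); the result is T(s) itself (integer coefficients, no common factor, positive leading denominator coefficient)

Therefore the answer is (2*s^2 - 4*s - 6)/(5*s^2 + 12*s - 1).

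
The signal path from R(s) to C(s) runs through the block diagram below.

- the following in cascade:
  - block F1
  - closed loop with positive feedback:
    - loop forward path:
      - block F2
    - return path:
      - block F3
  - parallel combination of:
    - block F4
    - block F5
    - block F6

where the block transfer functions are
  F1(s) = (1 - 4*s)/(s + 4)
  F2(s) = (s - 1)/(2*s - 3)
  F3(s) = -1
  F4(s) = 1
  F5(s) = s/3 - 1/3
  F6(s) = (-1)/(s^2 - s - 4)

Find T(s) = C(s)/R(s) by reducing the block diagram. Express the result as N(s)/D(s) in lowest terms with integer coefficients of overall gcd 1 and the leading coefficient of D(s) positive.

Step 1 - close the feedback loop around F2, F3 gives (s - 1)/(3*s - 4)
Step 2 - parallel reduction of F4, F5, F6 gives (s^3 + s^2 - 6*s - 11)/(3*s^2 - 3*s - 12)
Step 3 - combine F1, [F2/(1-F2*F3)], (F4+F5+F6) in series, giving the overall T(s)

Therefore the answer is (-4*s^5 + s^4 + 28*s^3 + 13*s^2 - 49*s + 11)/(9*s^4 + 15*s^3 - 108*s^2 - 48*s + 192).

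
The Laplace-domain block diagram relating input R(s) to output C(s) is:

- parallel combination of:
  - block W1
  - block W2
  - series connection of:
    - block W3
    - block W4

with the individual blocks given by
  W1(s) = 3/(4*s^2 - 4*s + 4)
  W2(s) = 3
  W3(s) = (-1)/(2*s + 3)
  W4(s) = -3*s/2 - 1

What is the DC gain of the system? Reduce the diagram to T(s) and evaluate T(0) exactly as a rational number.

Step 1: multiply W3, W4 (series) -> (3*s + 2)/(4*s + 6)
Step 2: combine W1, W2, (W3*W4) in parallel -> (30*s^3 + 10*s^2 - 4*s + 49)/(8*s^3 + 4*s^2 - 4*s + 12)
The step-2 result is T(s). Setting s = 0: T(0) = 49/12.

Final answer: 49/12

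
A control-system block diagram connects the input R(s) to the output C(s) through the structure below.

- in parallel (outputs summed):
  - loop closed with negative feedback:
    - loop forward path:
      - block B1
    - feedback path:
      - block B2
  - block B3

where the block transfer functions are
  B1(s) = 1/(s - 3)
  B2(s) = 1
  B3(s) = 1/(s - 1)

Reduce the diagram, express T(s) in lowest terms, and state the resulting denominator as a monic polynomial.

Answer: s^2 - 3*s + 2

Working:
Step 1: collapse the loop (B1 forward, B2 return) gives 1/(s - 2)
Step 2: parallel reduction of [B1/(1+B1*B2)], B3 gives (2*s - 3)/(s^2 - 3*s + 2)
Step 2 gives the fully reduced T(s), with no common factor left to cancel. The denominator is already monic (leading coefficient 1).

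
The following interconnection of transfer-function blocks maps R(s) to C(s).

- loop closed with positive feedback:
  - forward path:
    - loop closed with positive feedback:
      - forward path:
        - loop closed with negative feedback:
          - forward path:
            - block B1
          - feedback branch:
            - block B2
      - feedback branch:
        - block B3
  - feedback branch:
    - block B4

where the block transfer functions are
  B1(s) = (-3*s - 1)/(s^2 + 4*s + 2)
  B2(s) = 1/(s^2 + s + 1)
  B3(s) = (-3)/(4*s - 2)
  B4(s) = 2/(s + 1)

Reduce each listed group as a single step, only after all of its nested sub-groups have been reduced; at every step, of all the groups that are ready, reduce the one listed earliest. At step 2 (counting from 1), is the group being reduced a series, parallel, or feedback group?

1. feedback reduction of B1, B2
2. collapse the loop ([B1/(1+B1*B2)] forward, B3 return)
3. apply the feedback formula to [[B1/(1+B1*B2)]/(1-[B1/(1+B1*B2)]*B3)], B4
Step 2 collapses a feedback group.

Hence the answer: feedback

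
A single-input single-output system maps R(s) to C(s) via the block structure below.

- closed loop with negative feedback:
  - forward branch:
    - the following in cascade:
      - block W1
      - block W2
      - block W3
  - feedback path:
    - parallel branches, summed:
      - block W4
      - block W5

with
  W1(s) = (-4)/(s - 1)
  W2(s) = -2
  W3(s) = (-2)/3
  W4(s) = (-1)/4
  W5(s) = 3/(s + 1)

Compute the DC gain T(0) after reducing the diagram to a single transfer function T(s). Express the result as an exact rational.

First reduce the diagram to T(s).

Step 1 - reduce the series chain W1, W2, W3 -> (-16)/(3*s - 3)
Step 2 - add W4, W5 (parallel) -> (11 - s)/(4*s + 4)
Step 3 - reduce the feedback loop with forward (W1*W2*W3) and return (W4+W5) -> (-16*s - 16)/(3*s^2 + 4*s - 47)
Evaluating the step-3 result (the overall T(s)) at s = 0 gives T(0) = -16/(-47) = 16/47.

Answer: 16/47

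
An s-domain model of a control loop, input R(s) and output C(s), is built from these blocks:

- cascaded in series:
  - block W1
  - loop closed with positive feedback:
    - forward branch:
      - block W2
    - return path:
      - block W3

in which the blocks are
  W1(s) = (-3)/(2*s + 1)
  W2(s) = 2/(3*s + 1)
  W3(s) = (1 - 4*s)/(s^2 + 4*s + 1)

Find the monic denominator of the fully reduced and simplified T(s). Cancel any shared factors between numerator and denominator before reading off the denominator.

[1] close the feedback loop around W2, W3 = (2*s^2 + 8*s + 2)/(3*s^3 + 13*s^2 + 15*s - 1)
[2] combine W1, [W2/(1-W2*W3)] in series = (-6*s^2 - 24*s - 6)/(6*s^4 + 29*s^3 + 43*s^2 + 13*s - 1)
That last expression is T(s), already simplified. Scaling its denominator by 1/6 (the reciprocal of the leading coefficient) yields the monic denominator.

Answer: s^4 + 29*s^3/6 + 43*s^2/6 + 13*s/6 - 1/6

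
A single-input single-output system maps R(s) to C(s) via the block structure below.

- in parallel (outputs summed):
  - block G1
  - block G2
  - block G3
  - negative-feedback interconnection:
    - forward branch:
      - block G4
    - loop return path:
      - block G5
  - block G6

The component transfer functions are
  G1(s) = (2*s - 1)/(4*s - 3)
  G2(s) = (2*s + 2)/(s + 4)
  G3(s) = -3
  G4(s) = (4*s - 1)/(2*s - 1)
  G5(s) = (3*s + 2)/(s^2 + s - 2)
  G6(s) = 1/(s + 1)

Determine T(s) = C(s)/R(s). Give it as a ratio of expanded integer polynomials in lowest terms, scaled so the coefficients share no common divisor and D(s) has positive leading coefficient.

Step 1 - close the feedback loop around G4, G5: (4*s^3 + 3*s^2 - 9*s + 2)/(2*s^3 + 13*s^2)
Step 2 - sum the parallel branches G1, G2, G3, [G4/(1+G4*G5)], G6; the result is T(s) itself (integer coefficients, no common factor, positive leading denominator coefficient)

Answer: (12*s^6 - 2*s^5 - 327*s^4 - 45*s^3 + 171*s^2 + 110*s - 24)/(8*s^6 + 86*s^5 + 223*s^4 - 11*s^3 - 156*s^2)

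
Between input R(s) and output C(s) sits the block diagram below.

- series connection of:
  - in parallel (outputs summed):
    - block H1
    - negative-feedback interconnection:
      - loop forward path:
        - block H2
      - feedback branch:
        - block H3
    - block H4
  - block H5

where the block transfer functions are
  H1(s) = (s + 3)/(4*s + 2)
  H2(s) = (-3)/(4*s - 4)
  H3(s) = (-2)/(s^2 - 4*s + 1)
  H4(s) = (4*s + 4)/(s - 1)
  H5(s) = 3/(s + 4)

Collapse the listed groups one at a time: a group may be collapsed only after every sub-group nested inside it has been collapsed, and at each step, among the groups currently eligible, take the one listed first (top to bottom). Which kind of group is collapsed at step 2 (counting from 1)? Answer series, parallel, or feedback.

[1] apply the feedback formula to H2, H3
[2] parallel reduction of H1, [H2/(1+H2*H3)], H4
[3] combine (H1+[H2/(1+H2*H3)]+H4), H5 in series
Step 2 collapses a parallel group.

Final answer: parallel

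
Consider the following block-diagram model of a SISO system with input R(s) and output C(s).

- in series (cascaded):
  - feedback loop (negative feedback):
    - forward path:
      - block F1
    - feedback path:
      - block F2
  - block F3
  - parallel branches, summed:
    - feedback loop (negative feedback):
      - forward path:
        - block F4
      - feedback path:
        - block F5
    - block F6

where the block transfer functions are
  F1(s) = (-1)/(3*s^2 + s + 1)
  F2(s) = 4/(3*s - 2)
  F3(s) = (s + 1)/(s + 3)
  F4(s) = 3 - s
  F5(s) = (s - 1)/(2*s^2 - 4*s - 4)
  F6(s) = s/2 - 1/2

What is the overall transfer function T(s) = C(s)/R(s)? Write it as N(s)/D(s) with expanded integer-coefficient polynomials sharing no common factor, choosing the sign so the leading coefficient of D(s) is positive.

First reduce the diagram to T(s).

(1) collapse the loop (F1 forward, F2 return), giving (2 - 3*s)/(9*s^3 - 3*s^2 + s - 6)
(2) apply the feedback formula to F4, F5, giving (-2*s^3 + 10*s^2 - 8*s - 12)/(s^2 - 7)
(3) combine [F4/(1+F4*F5)], F6 in parallel, giving (-3*s^3 + 19*s^2 - 23*s - 17)/(2*s^2 - 14)
(4) combine [F1/(1+F1*F2)], F3, ([F4/(1+F4*F5)]+F6) in series, giving the overall T(s)

Answer: (9*s^5 - 54*s^4 + 44*s^3 + 112*s^2 - 29*s - 34)/(18*s^6 + 48*s^5 - 142*s^4 - 342*s^3 + 76*s^2 + 42*s + 252)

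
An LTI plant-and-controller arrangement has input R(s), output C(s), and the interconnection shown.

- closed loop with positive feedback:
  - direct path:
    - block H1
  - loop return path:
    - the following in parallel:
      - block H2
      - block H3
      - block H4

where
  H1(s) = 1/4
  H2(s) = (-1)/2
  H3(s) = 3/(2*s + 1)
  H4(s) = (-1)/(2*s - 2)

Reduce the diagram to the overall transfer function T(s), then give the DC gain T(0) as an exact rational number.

First reduce the diagram to T(s).

[1] parallel reduction of H2, H3, H4 gives (-2*s^2 + 5*s - 6)/(4*s^2 - 2*s - 2)
[2] reduce the feedback loop with forward H1 and return (H2+H3+H4) gives (4*s^2 - 2*s - 2)/(18*s^2 - 13*s - 2)
Step 2 gives the overall T(s). Then T(0) = -2/(-2) = 1.

Answer: 1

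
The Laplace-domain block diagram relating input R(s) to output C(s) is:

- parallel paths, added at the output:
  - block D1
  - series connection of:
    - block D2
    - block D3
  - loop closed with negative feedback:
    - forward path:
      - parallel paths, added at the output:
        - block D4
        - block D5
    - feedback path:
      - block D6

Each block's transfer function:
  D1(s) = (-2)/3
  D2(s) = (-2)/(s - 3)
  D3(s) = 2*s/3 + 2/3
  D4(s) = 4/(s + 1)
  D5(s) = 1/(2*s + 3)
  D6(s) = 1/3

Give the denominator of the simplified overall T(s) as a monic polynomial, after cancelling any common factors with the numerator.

Answer: s^3 + s^2 - 25*s/3 - 11

Working:
Step 1 - cascade D2, D3: (-4*s - 4)/(3*s - 9)
Step 2 - reduce the parallel group D4, D5: (9*s + 13)/(2*s^2 + 5*s + 3)
Step 3 - apply the feedback formula to (D4+D5), D6: (27*s + 39)/(6*s^2 + 24*s + 22)
Step 4 - add D1, (D2*D3), [(D4+D5)/(1+(D4+D5)*D6)] (parallel): (-36*s^3 - 51*s^2 - 210*s - 307)/(18*s^3 + 18*s^2 - 150*s - 198)
The result of step 4 is T(s) in lowest terms. Its denominator has leading coefficient 18; dividing the denominator through by 18 makes it monic.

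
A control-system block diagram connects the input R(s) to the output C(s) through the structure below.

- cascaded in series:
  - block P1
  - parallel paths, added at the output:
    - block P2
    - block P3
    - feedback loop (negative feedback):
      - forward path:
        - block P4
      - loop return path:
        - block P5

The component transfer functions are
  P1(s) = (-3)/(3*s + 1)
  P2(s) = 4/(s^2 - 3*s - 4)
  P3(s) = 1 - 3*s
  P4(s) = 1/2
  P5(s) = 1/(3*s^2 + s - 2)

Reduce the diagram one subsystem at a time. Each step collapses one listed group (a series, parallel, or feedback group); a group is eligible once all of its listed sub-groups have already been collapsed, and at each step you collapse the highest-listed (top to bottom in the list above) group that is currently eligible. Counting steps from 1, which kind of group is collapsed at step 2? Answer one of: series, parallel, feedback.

Reducing step by step:

(1) reduce the feedback loop with forward P4 and return P5
(2) reduce the parallel group P2, P3, [P4/(1+P4*P5)]
(3) reduce the series chain P1, (P2+P3+[P4/(1+P4*P5)])
At step 2 the group reduced is parallel.

Answer: parallel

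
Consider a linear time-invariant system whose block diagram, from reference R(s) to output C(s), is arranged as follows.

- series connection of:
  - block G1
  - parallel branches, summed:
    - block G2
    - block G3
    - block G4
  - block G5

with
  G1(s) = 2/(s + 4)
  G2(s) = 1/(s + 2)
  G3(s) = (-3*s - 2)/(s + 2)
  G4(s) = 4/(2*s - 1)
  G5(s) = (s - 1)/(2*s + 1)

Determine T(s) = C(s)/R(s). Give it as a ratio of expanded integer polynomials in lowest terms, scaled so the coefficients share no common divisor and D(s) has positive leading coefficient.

Step 1. combine G2, G3, G4 in parallel = (-6*s^2 + 5*s + 9)/(2*s^2 + 3*s - 2)
Step 2. multiply G1, (G2+G3+G4), G5 (series): this yields T(s), and no further normalization is needed

Therefore the answer is (-12*s^3 + 22*s^2 + 8*s - 18)/(4*s^4 + 24*s^3 + 31*s^2 - 6*s - 8).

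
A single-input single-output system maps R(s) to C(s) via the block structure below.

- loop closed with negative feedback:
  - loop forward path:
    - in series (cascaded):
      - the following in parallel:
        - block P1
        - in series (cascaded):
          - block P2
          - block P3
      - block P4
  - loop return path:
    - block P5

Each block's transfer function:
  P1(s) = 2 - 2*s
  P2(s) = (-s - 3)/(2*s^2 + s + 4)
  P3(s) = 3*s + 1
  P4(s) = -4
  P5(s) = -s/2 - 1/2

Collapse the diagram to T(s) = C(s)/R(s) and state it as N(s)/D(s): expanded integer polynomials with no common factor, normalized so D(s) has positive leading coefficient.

1. series reduction of P2, P3 -> (-3*s^2 - 10*s - 3)/(2*s^2 + s + 4)
2. parallel reduction of P1, (P2*P3) -> (-4*s^3 - s^2 - 16*s + 5)/(2*s^2 + s + 4)
3. multiply (P1+(P2*P3)), P4 (series) -> (16*s^3 + 4*s^2 + 64*s - 20)/(2*s^2 + s + 4)
4. reduce the feedback loop with forward ((P1+(P2*P3))*P4) and return P5 - this is the overall T(s), already in the required normalized form

Final answer: (-16*s^3 - 4*s^2 - 64*s + 20)/(8*s^4 + 10*s^3 + 32*s^2 + 21*s - 14)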